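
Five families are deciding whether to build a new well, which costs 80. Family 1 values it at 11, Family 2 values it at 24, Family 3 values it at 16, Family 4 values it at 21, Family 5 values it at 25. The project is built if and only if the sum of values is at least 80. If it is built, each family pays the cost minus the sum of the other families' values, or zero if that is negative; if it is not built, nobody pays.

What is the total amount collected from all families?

Total value 97 ≥ cost 80, so it is built.
Family 1: others sum to 86; max(0, 80 - 86) = 0.
Family 2: others sum to 73; max(0, 80 - 73) = 7.
Family 3: others sum to 81; max(0, 80 - 81) = 0.
Family 4: others sum to 76; max(0, 80 - 76) = 4.
Family 5: others sum to 72; max(0, 80 - 72) = 8.
Total collected = 0 + 7 + 0 + 4 + 8 = 19.

19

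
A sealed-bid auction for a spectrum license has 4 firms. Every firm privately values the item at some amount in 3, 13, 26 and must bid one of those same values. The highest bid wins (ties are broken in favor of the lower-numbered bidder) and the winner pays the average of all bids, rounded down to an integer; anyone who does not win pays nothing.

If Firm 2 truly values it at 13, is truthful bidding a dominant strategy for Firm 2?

Consider the case where Firm 1 bids 13, Firm 3 bids 3 and Firm 4 bids 3.
Truthful bid 13: loses, pays 0, utility 0.
Bid 26 instead: wins, pays 11, utility 13 - 11 = 2.
Since 2 > 0, bidding 26 is strictly better here, so truthful bidding is not dominant.

No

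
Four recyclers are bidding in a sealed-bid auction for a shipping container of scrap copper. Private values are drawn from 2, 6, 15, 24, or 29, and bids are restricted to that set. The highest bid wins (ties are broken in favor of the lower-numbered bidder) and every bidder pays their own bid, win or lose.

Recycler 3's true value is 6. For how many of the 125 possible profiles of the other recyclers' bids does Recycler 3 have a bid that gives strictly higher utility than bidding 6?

123

Others bid (2, 2, 15): truth gives -6; bid 2 gives -2 > -6. Violating.
Others bid (2, 2, 24): truth gives -6; bid 2 gives -2 > -6. Violating.
Others bid (2, 2, 29): truth gives -6; bid 2 gives -2 > -6. Violating.
Others bid (2, 6, 2): truth gives -6; bid 2 gives -2 > -6. Violating.
Others bid (2, 2, 2): truth gives 0; no alternative beats it.
Others bid (2, 2, 6): truth gives 0; no alternative beats it.
(Checking all 125 profiles: 123 have a profitable deviation, 2 do not.)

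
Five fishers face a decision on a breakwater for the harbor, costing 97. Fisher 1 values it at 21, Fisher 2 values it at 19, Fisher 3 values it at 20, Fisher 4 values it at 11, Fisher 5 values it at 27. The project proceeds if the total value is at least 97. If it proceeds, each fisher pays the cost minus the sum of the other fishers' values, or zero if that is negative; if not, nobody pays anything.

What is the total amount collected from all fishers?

93

Total value 98 ≥ cost 97, so it is built.
Fisher 1: others sum to 77; max(0, 97 - 77) = 20.
Fisher 2: others sum to 79; max(0, 97 - 79) = 18.
Fisher 3: others sum to 78; max(0, 97 - 78) = 19.
Fisher 4: others sum to 87; max(0, 97 - 87) = 10.
Fisher 5: others sum to 71; max(0, 97 - 71) = 26.
Total collected = 20 + 18 + 19 + 10 + 26 = 93.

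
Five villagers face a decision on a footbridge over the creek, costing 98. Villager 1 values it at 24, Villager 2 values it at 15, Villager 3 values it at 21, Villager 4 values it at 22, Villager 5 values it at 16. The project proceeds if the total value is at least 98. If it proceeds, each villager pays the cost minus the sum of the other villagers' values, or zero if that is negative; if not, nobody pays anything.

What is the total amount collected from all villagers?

Total value 98 ≥ cost 98, so it is built.
Villager 1: others sum to 74; max(0, 98 - 74) = 24.
Villager 2: others sum to 83; max(0, 98 - 83) = 15.
Villager 3: others sum to 77; max(0, 98 - 77) = 21.
Villager 4: others sum to 76; max(0, 98 - 76) = 22.
Villager 5: others sum to 82; max(0, 98 - 82) = 16.
Total collected = 24 + 15 + 21 + 22 + 16 = 98.

98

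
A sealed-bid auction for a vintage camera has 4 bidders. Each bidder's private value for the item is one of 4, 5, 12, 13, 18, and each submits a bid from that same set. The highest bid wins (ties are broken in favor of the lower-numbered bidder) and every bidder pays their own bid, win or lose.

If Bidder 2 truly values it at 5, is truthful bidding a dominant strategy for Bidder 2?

Consider the case where Bidder 1 bids 4, Bidder 3 bids 4 and Bidder 4 bids 12.
Truthful bid 5: loses but pays 5, utility -5.
Bid 4 instead: loses but pays 4, utility -4.
Since -4 > -5, bidding 4 is strictly better here, so truthful bidding is not dominant.

No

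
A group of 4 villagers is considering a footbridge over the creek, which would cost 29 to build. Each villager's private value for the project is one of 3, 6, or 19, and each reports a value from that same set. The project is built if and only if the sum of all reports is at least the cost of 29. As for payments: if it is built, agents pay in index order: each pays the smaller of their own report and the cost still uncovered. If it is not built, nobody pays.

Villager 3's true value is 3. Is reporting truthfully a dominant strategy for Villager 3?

Check each profile of the others' reports and compare truth against every alternative report.
Others report (3, 3, 19): truth gives 0, best alternative gives -3.
Others report (3, 6, 19): truth gives 0, best alternative gives -3.
Others report (3, 19, 3): truth gives 0, best alternative gives -3.
Others report (3, 19, 6): truth gives 0, best alternative gives -3.
Others report (3, 19, 19): truth gives 0, best alternative gives -3.
Others report (6, 3, 19): truth gives 0, best alternative gives -3.
(Remaining 21 profiles checked similarly; truth is weakly best in each.)
In every case the truthful report is at least as good as any alternative, so it is a dominant strategy.

Yes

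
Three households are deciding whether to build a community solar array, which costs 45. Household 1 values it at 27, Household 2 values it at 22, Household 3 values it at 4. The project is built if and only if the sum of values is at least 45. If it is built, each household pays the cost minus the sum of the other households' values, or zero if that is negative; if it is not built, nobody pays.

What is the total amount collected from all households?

Total value 53 ≥ cost 45, so it is built.
Household 1: others sum to 26; max(0, 45 - 26) = 19.
Household 2: others sum to 31; max(0, 45 - 31) = 14.
Household 3: others sum to 49; max(0, 45 - 49) = 0.
Total collected = 19 + 14 + 0 = 33.

33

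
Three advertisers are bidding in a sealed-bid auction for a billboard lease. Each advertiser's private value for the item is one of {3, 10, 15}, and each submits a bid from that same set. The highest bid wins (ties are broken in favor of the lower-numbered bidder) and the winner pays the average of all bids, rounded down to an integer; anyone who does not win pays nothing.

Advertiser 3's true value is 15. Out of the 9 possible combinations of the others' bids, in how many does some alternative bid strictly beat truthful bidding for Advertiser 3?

1

Others bid (3, 3): truth gives 8; bid 10 gives 10 > 8. Violating.
Others bid (3, 10): truth gives 6; no alternative beats it.
Others bid (3, 15): truth gives 0; no alternative beats it.
(Checking all 9 profiles: 1 has a profitable deviation, 8 do not.)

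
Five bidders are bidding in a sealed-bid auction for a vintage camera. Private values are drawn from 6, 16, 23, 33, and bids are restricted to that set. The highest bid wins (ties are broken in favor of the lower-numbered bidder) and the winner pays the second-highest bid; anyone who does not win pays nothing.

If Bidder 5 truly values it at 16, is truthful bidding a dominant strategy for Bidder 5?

Check each profile of the others' bids and compare truth against every alternative bid.
Others bid (6, 6, 6, 6): truth gives 10, best alternative gives 10.
Others bid (6, 6, 6, 16): truth gives 0, best alternative gives 0.
Others bid (6, 6, 6, 23): truth gives 0, best alternative gives 0.
Others bid (6, 6, 6, 33): truth gives 0, best alternative gives 0.
Others bid (6, 6, 16, 6): truth gives 0, best alternative gives 0.
Others bid (6, 6, 16, 16): truth gives 0, best alternative gives 0.
(Remaining 250 profiles checked similarly; truth is weakly best in each.)
In every case the truthful bid is at least as good as any alternative, so it is a dominant strategy.

Yes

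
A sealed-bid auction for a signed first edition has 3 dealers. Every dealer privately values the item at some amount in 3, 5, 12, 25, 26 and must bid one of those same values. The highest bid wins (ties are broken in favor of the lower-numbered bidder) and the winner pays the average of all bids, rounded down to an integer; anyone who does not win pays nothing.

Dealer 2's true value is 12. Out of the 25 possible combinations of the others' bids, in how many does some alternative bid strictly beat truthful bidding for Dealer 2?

Others bid (3, 3): truth gives 6; bid 5 gives 9 > 6. Violating.
Others bid (3, 5): truth gives 6; bid 5 gives 8 > 6. Violating.
Others bid (3, 12): truth gives 3; no alternative beats it.
Others bid (3, 25): truth gives 0; no alternative beats it.
(Checking all 25 profiles: 2 have a profitable deviation, 23 do not.)

2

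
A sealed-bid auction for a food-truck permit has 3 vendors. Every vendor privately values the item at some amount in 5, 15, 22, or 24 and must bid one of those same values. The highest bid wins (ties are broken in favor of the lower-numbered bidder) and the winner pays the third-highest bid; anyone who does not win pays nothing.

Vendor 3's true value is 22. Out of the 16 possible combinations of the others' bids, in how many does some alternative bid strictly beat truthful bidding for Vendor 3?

Others bid (5, 22): truth gives 0; bid 24 gives 17 > 0. Violating.
Others bid (15, 22): truth gives 0; bid 24 gives 7 > 0. Violating.
Others bid (22, 5): truth gives 0; bid 24 gives 17 > 0. Violating.
Others bid (22, 15): truth gives 0; bid 24 gives 7 > 0. Violating.
Others bid (5, 5): truth gives 17; no alternative beats it.
Others bid (5, 15): truth gives 17; no alternative beats it.
(Checking all 16 profiles: 4 have a profitable deviation, 12 do not.)

4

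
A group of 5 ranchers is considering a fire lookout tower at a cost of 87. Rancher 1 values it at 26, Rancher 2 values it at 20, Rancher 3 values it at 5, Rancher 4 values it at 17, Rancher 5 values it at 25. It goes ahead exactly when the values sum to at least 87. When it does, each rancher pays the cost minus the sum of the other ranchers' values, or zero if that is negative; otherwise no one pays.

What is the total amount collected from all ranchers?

Total value 93 ≥ cost 87, so it is built.
Rancher 1: others sum to 67; max(0, 87 - 67) = 20.
Rancher 2: others sum to 73; max(0, 87 - 73) = 14.
Rancher 3: others sum to 88; max(0, 87 - 88) = 0.
Rancher 4: others sum to 76; max(0, 87 - 76) = 11.
Rancher 5: others sum to 68; max(0, 87 - 68) = 19.
Total collected = 20 + 14 + 0 + 11 + 19 = 64.

64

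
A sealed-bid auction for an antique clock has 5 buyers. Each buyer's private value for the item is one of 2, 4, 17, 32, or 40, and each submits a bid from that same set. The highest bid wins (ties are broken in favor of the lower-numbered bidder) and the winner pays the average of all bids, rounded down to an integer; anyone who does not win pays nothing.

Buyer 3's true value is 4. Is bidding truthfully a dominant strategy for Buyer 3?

Check each profile of the others' bids and compare truth against every alternative bid.
Others bid (2, 2, 2, 2): truth gives 2, best alternative gives 0.
Others bid (2, 2, 2, 4): truth gives 2, best alternative gives 0.
Others bid (2, 2, 4, 2): truth gives 2, best alternative gives 0.
Others bid (2, 2, 4, 4): truth gives 1, best alternative gives 0.
Others bid (2, 2, 2, 17): truth gives 0, best alternative gives 0.
Others bid (2, 2, 2, 32): truth gives 0, best alternative gives 0.
(Remaining 619 profiles checked similarly; truth is weakly best in each.)
In every case the truthful bid is at least as good as any alternative, so it is a dominant strategy.

Yes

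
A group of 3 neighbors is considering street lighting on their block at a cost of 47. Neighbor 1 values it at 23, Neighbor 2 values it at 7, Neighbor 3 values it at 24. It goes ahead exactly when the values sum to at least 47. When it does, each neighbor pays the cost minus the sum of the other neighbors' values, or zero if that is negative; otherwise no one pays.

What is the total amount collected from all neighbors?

Total value 54 ≥ cost 47, so it is built.
Neighbor 1: others sum to 31; max(0, 47 - 31) = 16.
Neighbor 2: others sum to 47; max(0, 47 - 47) = 0.
Neighbor 3: others sum to 30; max(0, 47 - 30) = 17.
Total collected = 16 + 0 + 17 = 33.

33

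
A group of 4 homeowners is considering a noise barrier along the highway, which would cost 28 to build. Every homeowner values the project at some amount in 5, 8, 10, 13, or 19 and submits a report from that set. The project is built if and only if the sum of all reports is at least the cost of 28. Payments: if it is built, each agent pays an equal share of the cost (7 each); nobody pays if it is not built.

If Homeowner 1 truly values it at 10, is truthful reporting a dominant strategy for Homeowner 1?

Consider the case where Homeowner 2 reports 5, Homeowner 3 reports 5 and Homeowner 4 reports 5.
Truthful report 10: project not built, utility 0.
Report 13 instead: project built, pays 7, utility 10 - 7 = 3.
Since 3 > 0, reporting 13 is strictly better here, so truthful reporting is not dominant.

No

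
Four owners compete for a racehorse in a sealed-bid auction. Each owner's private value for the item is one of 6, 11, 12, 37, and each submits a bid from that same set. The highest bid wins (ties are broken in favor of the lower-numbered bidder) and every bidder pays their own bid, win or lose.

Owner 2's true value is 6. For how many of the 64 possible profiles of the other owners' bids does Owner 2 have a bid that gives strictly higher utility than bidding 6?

4

Others bid (6, 6, 6): truth gives -6; bid 11 gives -5 > -6. Violating.
Others bid (6, 6, 11): truth gives -6; bid 11 gives -5 > -6. Violating.
Others bid (6, 11, 6): truth gives -6; bid 11 gives -5 > -6. Violating.
Others bid (6, 11, 11): truth gives -6; bid 11 gives -5 > -6. Violating.
Others bid (6, 6, 12): truth gives -6; no alternative beats it.
Others bid (6, 6, 37): truth gives -6; no alternative beats it.
(Checking all 64 profiles: 4 have a profitable deviation, 60 do not.)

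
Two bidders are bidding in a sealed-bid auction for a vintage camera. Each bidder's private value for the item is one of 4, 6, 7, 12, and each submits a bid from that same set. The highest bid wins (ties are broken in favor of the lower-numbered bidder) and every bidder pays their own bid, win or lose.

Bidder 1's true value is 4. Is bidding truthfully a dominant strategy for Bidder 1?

Consider the case where Bidder 2 bids 6.
Truthful bid 4: loses but pays 4, utility -4.
Bid 6 instead: wins, pays 6, utility 4 - 6 = -2.
Since -2 > -4, bidding 6 is strictly better here, so truthful bidding is not dominant.

No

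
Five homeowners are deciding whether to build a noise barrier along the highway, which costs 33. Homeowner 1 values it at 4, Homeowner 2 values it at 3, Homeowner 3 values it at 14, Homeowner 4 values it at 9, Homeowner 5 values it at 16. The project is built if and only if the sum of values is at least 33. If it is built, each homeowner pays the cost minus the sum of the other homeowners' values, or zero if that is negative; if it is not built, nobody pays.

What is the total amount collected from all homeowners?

4

Total value 46 ≥ cost 33, so it is built.
Homeowner 1: others sum to 42; max(0, 33 - 42) = 0.
Homeowner 2: others sum to 43; max(0, 33 - 43) = 0.
Homeowner 3: others sum to 32; max(0, 33 - 32) = 1.
Homeowner 4: others sum to 37; max(0, 33 - 37) = 0.
Homeowner 5: others sum to 30; max(0, 33 - 30) = 3.
Total collected = 0 + 0 + 1 + 0 + 3 = 4.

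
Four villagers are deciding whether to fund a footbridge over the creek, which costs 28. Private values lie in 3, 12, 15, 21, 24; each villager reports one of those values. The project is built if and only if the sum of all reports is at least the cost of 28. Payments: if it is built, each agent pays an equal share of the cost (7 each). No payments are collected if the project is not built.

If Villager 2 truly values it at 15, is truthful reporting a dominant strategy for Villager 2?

No

Consider the case where Villager 1 reports 3, Villager 3 reports 3 and Villager 4 reports 3.
Truthful report 15: project not built, utility 0.
Report 21 instead: project built, pays 7, utility 15 - 7 = 8.
Since 8 > 0, reporting 21 is strictly better here, so truthful reporting is not dominant.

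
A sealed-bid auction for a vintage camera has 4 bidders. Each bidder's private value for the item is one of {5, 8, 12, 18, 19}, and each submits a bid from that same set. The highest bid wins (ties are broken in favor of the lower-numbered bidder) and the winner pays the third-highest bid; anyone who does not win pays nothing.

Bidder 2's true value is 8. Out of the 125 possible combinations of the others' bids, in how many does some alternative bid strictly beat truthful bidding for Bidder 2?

9

Others bid (5, 5, 12): truth gives 0; bid 12 gives 3 > 0. Violating.
Others bid (5, 5, 18): truth gives 0; bid 18 gives 3 > 0. Violating.
Others bid (5, 5, 19): truth gives 0; bid 19 gives 3 > 0. Violating.
Others bid (5, 12, 5): truth gives 0; bid 12 gives 3 > 0. Violating.
Others bid (5, 5, 5): truth gives 3; no alternative beats it.
Others bid (5, 5, 8): truth gives 3; no alternative beats it.
(Checking all 125 profiles: 9 have a profitable deviation, 116 do not.)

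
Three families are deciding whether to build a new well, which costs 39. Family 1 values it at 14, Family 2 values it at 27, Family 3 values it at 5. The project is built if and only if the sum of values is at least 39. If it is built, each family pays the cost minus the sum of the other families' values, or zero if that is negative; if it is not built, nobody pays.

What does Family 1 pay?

7

Total value 46 ≥ cost 39, so the project is built.
The other families' values sum to 32.
Cost minus that sum is 39 - 32 = 7.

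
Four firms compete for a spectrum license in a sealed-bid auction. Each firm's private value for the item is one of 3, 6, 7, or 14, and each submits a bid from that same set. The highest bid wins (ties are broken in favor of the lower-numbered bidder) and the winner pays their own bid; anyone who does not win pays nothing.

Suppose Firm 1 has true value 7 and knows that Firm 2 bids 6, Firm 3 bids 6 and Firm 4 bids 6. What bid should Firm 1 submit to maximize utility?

Bid 3: loses, pays 0, utility 0.
Bid 6: wins, pays 6, utility 7 - 6 = 1.
Bid 7: wins, pays 7, utility 7 - 7 = 0.
Bid 14: wins, pays 14, utility 7 - 14 = -7.
The best choice is 6 with utility 1.

6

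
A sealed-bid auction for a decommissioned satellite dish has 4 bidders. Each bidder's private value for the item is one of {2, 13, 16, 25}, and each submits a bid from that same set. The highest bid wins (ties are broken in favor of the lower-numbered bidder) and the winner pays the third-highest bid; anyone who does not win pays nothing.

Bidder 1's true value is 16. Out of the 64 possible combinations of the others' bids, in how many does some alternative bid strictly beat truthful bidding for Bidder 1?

Others bid (2, 2, 25): truth gives 0; bid 25 gives 14 > 0. Violating.
Others bid (2, 13, 25): truth gives 0; bid 25 gives 3 > 0. Violating.
Others bid (2, 25, 2): truth gives 0; bid 25 gives 14 > 0. Violating.
Others bid (2, 25, 13): truth gives 0; bid 25 gives 3 > 0. Violating.
Others bid (2, 2, 2): truth gives 14; no alternative beats it.
Others bid (2, 2, 13): truth gives 14; no alternative beats it.
(Checking all 64 profiles: 12 have a profitable deviation, 52 do not.)

12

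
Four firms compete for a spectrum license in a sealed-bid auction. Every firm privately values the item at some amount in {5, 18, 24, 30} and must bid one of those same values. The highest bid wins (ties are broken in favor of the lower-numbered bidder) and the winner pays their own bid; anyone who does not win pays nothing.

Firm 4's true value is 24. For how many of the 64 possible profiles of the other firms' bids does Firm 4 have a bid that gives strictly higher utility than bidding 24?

Others bid (5, 5, 5): truth gives 0; bid 18 gives 6 > 0. Violating.
Others bid (5, 5, 18): truth gives 0; no alternative beats it.
Others bid (5, 5, 24): truth gives 0; no alternative beats it.
(Checking all 64 profiles: 1 has a profitable deviation, 63 do not.)

1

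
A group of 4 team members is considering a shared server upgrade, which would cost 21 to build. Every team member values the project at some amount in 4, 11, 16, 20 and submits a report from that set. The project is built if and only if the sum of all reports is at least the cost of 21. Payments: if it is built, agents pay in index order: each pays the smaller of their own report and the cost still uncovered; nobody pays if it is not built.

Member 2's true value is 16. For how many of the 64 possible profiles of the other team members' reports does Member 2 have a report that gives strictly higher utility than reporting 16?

48

Others report (4, 4, 4): truth gives 0; report 11 gives 5 > 0. Violating.
Others report (4, 4, 11): truth gives 0; report 4 gives 12 > 0. Violating.
Others report (4, 4, 16): truth gives 0; report 4 gives 12 > 0. Violating.
Others report (4, 4, 20): truth gives 0; report 4 gives 12 > 0. Violating.
Others report (20, 4, 4): truth gives 15; no alternative beats it.
Others report (20, 4, 11): truth gives 15; no alternative beats it.
(Checking all 64 profiles: 48 have a profitable deviation, 16 do not.)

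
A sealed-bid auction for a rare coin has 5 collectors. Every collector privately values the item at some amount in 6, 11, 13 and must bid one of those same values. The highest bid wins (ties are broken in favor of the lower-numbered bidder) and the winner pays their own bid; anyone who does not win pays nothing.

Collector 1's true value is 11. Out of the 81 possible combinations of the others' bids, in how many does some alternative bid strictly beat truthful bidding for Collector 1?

1

Others bid (6, 6, 6, 6): truth gives 0; bid 6 gives 5 > 0. Violating.
Others bid (6, 6, 6, 11): truth gives 0; no alternative beats it.
Others bid (6, 6, 6, 13): truth gives 0; no alternative beats it.
(Checking all 81 profiles: 1 has a profitable deviation, 80 do not.)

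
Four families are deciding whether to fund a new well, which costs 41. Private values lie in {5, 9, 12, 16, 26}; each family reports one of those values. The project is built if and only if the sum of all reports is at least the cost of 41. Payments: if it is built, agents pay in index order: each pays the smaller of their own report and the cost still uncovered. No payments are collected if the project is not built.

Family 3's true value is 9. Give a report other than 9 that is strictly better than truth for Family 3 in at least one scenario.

5

Suppose Family 1 reports 5, Family 2 reports 5 and Family 4 reports 26.
Report 9: project built, pays 9, utility 9 - 9 = 0.
Report 5: project built, pays 5, utility 9 - 5 = 4.
So reporting 5 beats truth here (4 > 0).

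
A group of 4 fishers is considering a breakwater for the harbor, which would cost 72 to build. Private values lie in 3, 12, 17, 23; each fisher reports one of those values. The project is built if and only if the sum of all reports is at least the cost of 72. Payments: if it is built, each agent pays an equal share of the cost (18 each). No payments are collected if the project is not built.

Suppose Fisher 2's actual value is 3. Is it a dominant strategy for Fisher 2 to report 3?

Yes

Check each profile of the others' reports and compare truth against every alternative report.
Others report (17, 23, 23): truth gives 0, best alternative gives -15.
Others report (23, 17, 23): truth gives 0, best alternative gives -15.
Others report (23, 23, 17): truth gives 0, best alternative gives -15.
Others report (23, 23, 23): truth gives -15, best alternative gives -15.
Others report (3, 3, 3): truth gives 0, best alternative gives 0.
Others report (3, 3, 12): truth gives 0, best alternative gives 0.
(Remaining 58 profiles checked similarly; truth is weakly best in each.)
In every case the truthful report is at least as good as any alternative, so it is a dominant strategy.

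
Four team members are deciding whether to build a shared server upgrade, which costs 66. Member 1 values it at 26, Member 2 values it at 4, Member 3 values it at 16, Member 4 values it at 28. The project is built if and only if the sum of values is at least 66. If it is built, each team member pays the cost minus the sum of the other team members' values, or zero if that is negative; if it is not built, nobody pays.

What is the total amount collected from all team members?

46

Total value 74 ≥ cost 66, so it is built.
Member 1: others sum to 48; max(0, 66 - 48) = 18.
Member 2: others sum to 70; max(0, 66 - 70) = 0.
Member 3: others sum to 58; max(0, 66 - 58) = 8.
Member 4: others sum to 46; max(0, 66 - 46) = 20.
Total collected = 18 + 0 + 8 + 20 = 46.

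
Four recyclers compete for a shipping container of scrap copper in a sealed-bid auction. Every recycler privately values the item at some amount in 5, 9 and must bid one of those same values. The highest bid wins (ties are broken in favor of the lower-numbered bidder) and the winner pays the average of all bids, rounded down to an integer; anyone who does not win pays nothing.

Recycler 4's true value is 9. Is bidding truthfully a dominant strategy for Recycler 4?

Yes

Check each profile of the others' bids and compare truth against every alternative bid.
Others bid (5, 5, 5): truth gives 3, best alternative gives 0.
Others bid (5, 5, 9): truth gives 0, best alternative gives 0.
Others bid (5, 9, 5): truth gives 0, best alternative gives 0.
Others bid (5, 9, 9): truth gives 0, best alternative gives 0.
Others bid (9, 5, 5): truth gives 0, best alternative gives 0.
Others bid (9, 5, 9): truth gives 0, best alternative gives 0.
(Remaining 2 profiles checked similarly; truth is weakly best in each.)
In every case the truthful bid is at least as good as any alternative, so it is a dominant strategy.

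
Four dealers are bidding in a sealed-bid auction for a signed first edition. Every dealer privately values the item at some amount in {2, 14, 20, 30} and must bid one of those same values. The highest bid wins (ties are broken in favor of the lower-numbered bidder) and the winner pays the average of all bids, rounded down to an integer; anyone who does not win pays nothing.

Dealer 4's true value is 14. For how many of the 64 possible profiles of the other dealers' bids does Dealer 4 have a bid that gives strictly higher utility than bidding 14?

Others bid (2, 2, 14): truth gives 0; bid 20 gives 5 > 0. Violating.
Others bid (2, 2, 20): truth gives 0; bid 30 gives 1 > 0. Violating.
Others bid (2, 14, 2): truth gives 0; bid 20 gives 5 > 0. Violating.
Others bid (2, 14, 14): truth gives 0; bid 20 gives 2 > 0. Violating.
Others bid (2, 2, 2): truth gives 9; no alternative beats it.
Others bid (2, 2, 30): truth gives 0; no alternative beats it.
(Checking all 64 profiles: 9 have a profitable deviation, 55 do not.)

9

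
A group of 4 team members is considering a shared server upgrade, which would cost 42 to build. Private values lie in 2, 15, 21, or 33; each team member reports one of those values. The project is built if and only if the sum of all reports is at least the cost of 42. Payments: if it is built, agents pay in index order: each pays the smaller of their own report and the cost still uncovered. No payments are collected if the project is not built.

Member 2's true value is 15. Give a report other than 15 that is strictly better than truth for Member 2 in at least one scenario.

Suppose Member 1 reports 2, Member 3 reports 15 and Member 4 reports 33.
Report 15: project built, pays 15, utility 15 - 15 = 0.
Report 2: project built, pays 2, utility 15 - 2 = 13.
So reporting 2 beats truth here (13 > 0).

2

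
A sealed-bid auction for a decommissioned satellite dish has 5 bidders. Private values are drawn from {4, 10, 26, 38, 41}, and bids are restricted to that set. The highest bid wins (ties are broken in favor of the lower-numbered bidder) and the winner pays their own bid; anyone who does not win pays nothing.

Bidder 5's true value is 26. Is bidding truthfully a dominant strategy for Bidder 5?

No

Consider the case where Bidder 1 bids 4, Bidder 2 bids 4, Bidder 3 bids 4 and Bidder 4 bids 4.
Truthful bid 26: wins, pays 26, utility 26 - 26 = 0.
Bid 10 instead: wins, pays 10, utility 26 - 10 = 16.
Since 16 > 0, bidding 10 is strictly better here, so truthful bidding is not dominant.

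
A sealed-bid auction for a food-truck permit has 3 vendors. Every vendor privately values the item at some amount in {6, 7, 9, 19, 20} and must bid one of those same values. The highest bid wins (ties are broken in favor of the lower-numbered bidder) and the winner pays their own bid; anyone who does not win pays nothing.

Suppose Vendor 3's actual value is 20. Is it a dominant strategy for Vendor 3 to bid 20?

Consider the case where Vendor 1 bids 6 and Vendor 2 bids 6.
Truthful bid 20: wins, pays 20, utility 20 - 20 = 0.
Bid 7 instead: wins, pays 7, utility 20 - 7 = 13.
Since 13 > 0, bidding 7 is strictly better here, so truthful bidding is not dominant.

No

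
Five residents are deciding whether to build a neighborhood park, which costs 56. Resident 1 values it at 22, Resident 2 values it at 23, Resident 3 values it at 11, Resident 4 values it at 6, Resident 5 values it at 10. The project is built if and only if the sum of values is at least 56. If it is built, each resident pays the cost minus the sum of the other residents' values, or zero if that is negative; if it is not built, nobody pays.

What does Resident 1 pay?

Total value 72 ≥ cost 56, so the project is built.
The other residents' values sum to 50.
Cost minus that sum is 56 - 50 = 6.

6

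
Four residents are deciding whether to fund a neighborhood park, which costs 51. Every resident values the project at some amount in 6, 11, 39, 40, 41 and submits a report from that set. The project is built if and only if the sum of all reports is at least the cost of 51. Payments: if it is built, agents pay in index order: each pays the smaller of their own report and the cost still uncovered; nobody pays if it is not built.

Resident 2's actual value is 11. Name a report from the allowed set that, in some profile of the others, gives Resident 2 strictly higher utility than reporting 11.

6

Suppose Resident 1 reports 6, Resident 3 reports 6 and Resident 4 reports 39.
Report 11: project built, pays 11, utility 11 - 11 = 0.
Report 6: project built, pays 6, utility 11 - 6 = 5.
So reporting 6 beats truth here (5 > 0).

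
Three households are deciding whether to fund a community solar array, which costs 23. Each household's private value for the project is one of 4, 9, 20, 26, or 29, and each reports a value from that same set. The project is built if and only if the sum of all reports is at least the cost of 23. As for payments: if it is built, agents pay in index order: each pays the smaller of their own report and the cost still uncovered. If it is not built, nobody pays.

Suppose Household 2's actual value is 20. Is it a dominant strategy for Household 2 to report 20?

Consider the case where Household 1 reports 4 and Household 3 reports 20.
Truthful report 20: project built, pays 19, utility 20 - 19 = 1.
Report 4 instead: project built, pays 4, utility 20 - 4 = 16.
Since 16 > 1, reporting 4 is strictly better here, so truthful reporting is not dominant.

No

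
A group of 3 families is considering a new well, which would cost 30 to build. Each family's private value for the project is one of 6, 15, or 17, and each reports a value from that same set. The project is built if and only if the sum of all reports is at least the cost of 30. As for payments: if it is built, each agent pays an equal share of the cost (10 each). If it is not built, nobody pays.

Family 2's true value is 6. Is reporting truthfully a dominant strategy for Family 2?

Yes

Check each profile of the others' reports and compare truth against every alternative report.
Others report (6, 15): truth gives 0, best alternative gives -4.
Others report (6, 17): truth gives 0, best alternative gives -4.
Others report (15, 6): truth gives 0, best alternative gives -4.
Others report (17, 6): truth gives 0, best alternative gives -4.
Others report (15, 15): truth gives -4, best alternative gives -4.
Others report (15, 17): truth gives -4, best alternative gives -4.
(Remaining 3 profiles checked similarly; truth is weakly best in each.)
In every case the truthful report is at least as good as any alternative, so it is a dominant strategy.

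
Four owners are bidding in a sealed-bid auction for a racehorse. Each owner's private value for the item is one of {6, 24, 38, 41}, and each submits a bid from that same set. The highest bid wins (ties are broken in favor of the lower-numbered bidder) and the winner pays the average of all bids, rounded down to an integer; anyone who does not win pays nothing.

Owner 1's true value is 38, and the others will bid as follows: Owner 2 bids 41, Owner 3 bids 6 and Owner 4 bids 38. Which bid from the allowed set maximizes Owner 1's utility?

Bid 6: loses, pays 0, utility 0.
Bid 24: loses, pays 0, utility 0.
Bid 38: loses, pays 0, utility 0.
Bid 41: wins, pays 31, utility 38 - 31 = 7.
The best choice is 41 with utility 7.

41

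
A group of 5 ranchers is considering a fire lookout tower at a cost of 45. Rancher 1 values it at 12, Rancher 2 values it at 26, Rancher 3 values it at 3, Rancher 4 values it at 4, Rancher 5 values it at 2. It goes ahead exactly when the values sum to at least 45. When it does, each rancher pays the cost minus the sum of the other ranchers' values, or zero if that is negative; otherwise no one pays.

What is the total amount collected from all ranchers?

Total value 47 ≥ cost 45, so it is built.
Rancher 1: others sum to 35; max(0, 45 - 35) = 10.
Rancher 2: others sum to 21; max(0, 45 - 21) = 24.
Rancher 3: others sum to 44; max(0, 45 - 44) = 1.
Rancher 4: others sum to 43; max(0, 45 - 43) = 2.
Rancher 5: others sum to 45; max(0, 45 - 45) = 0.
Total collected = 10 + 24 + 1 + 2 + 0 = 37.

37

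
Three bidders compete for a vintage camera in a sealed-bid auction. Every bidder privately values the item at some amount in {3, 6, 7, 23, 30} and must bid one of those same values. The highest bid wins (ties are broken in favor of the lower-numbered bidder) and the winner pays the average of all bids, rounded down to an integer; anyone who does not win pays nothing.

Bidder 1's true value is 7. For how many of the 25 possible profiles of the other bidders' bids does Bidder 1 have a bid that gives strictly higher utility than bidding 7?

1

Others bid (3, 3): truth gives 3; bid 3 gives 4 > 3. Violating.
Others bid (3, 6): truth gives 2; no alternative beats it.
Others bid (3, 7): truth gives 2; no alternative beats it.
(Checking all 25 profiles: 1 has a profitable deviation, 24 do not.)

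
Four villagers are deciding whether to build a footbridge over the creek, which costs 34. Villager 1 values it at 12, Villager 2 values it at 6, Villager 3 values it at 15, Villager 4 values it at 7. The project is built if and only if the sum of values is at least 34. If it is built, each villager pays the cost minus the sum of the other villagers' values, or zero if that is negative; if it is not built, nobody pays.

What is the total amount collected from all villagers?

16

Total value 40 ≥ cost 34, so it is built.
Villager 1: others sum to 28; max(0, 34 - 28) = 6.
Villager 2: others sum to 34; max(0, 34 - 34) = 0.
Villager 3: others sum to 25; max(0, 34 - 25) = 9.
Villager 4: others sum to 33; max(0, 34 - 33) = 1.
Total collected = 6 + 0 + 9 + 1 = 16.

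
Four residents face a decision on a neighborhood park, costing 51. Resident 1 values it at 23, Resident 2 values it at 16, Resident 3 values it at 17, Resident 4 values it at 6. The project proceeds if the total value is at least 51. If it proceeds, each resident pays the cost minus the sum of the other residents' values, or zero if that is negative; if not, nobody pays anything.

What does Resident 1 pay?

Total value 62 ≥ cost 51, so the project is built.
The other residents' values sum to 39.
Cost minus that sum is 51 - 39 = 12.

12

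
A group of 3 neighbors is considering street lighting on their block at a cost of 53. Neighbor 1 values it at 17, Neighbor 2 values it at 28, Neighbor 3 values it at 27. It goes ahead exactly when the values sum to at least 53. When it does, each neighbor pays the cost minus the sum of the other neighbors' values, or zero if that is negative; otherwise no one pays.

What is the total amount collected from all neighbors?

17

Total value 72 ≥ cost 53, so it is built.
Neighbor 1: others sum to 55; max(0, 53 - 55) = 0.
Neighbor 2: others sum to 44; max(0, 53 - 44) = 9.
Neighbor 3: others sum to 45; max(0, 53 - 45) = 8.
Total collected = 0 + 9 + 8 = 17.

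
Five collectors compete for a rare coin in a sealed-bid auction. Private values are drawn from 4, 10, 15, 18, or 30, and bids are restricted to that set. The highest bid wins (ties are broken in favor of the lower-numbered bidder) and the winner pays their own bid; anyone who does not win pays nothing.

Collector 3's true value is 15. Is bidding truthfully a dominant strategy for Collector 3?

Consider the case where Collector 1 bids 4, Collector 2 bids 4, Collector 4 bids 4 and Collector 5 bids 4.
Truthful bid 15: wins, pays 15, utility 15 - 15 = 0.
Bid 10 instead: wins, pays 10, utility 15 - 10 = 5.
Since 5 > 0, bidding 10 is strictly better here, so truthful bidding is not dominant.

No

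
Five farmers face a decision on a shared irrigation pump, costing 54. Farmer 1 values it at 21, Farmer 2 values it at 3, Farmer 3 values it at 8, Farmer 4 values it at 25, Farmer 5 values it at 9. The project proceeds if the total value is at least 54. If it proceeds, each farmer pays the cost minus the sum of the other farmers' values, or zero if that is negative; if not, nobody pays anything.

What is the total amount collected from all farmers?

22

Total value 66 ≥ cost 54, so it is built.
Farmer 1: others sum to 45; max(0, 54 - 45) = 9.
Farmer 2: others sum to 63; max(0, 54 - 63) = 0.
Farmer 3: others sum to 58; max(0, 54 - 58) = 0.
Farmer 4: others sum to 41; max(0, 54 - 41) = 13.
Farmer 5: others sum to 57; max(0, 54 - 57) = 0.
Total collected = 9 + 0 + 0 + 13 + 0 = 22.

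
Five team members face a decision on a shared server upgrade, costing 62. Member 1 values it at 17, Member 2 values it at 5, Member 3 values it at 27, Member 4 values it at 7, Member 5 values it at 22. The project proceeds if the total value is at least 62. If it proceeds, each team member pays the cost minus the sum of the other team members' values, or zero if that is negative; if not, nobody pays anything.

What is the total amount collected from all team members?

18

Total value 78 ≥ cost 62, so it is built.
Member 1: others sum to 61; max(0, 62 - 61) = 1.
Member 2: others sum to 73; max(0, 62 - 73) = 0.
Member 3: others sum to 51; max(0, 62 - 51) = 11.
Member 4: others sum to 71; max(0, 62 - 71) = 0.
Member 5: others sum to 56; max(0, 62 - 56) = 6.
Total collected = 1 + 0 + 11 + 0 + 6 = 18.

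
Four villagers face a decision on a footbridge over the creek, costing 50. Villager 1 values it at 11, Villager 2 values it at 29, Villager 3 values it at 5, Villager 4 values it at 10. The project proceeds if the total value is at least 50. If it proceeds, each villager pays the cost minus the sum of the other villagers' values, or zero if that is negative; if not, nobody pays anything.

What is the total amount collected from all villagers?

35

Total value 55 ≥ cost 50, so it is built.
Villager 1: others sum to 44; max(0, 50 - 44) = 6.
Villager 2: others sum to 26; max(0, 50 - 26) = 24.
Villager 3: others sum to 50; max(0, 50 - 50) = 0.
Villager 4: others sum to 45; max(0, 50 - 45) = 5.
Total collected = 6 + 24 + 0 + 5 = 35.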